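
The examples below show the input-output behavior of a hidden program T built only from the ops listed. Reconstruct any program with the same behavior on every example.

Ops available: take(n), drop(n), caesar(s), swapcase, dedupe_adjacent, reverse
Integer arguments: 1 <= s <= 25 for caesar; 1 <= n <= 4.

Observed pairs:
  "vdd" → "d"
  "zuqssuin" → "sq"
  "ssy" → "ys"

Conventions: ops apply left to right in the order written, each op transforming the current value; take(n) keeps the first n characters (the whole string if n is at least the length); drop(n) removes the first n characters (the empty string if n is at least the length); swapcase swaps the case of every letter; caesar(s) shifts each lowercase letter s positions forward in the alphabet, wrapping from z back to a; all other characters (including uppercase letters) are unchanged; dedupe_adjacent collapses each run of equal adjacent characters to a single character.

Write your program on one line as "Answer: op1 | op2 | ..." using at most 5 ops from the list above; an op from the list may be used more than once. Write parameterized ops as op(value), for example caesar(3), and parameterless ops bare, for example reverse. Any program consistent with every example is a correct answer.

take(4) | reverse | take(2) | dedupe_adjacent

Check, running the answer program on each example:
  "vdd" -> "vdd" -> "ddv" -> "dd" -> "d"
  "zuqssuin" -> "zuqs" -> "squz" -> "sq" -> "sq"
  "ssy" -> "ssy" -> "yss" -> "ys" -> "ys"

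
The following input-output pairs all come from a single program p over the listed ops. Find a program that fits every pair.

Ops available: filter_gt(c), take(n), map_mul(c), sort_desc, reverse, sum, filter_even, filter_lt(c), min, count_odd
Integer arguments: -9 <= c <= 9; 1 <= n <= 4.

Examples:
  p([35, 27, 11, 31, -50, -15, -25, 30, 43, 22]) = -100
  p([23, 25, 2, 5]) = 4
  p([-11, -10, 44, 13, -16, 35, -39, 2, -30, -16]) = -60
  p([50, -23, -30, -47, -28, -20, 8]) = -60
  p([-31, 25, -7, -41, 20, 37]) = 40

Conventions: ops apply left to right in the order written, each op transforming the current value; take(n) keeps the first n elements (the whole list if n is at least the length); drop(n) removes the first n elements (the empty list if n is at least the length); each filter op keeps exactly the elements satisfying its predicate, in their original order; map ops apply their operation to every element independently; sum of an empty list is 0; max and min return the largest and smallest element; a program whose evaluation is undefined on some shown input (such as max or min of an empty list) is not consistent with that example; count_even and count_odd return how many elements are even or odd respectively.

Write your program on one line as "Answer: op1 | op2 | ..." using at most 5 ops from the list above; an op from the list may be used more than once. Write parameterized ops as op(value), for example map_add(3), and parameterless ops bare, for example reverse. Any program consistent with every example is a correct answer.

reverse | sort_desc | filter_even | map_mul(2) | min

Check, running the answer program on each example:
  [35, 27, 11, 31, -50, -15, -25, 30, 43, 22] -> [22, 43, 30, -25, -15, -50, 31, 11, 27, 35] -> [43, 35, 31, 30, 27, 22, 11, -15, -25, -50] -> [30, 22, -50] -> [60, 44, -100] -> -100
  [23, 25, 2, 5] -> [5, 2, 25, 23] -> [25, 23, 5, 2] -> [2] -> [4] -> 4
  [-11, -10, 44, 13, -16, 35, -39, 2, -30, -16] -> [-16, -30, 2, -39, 35, -16, 13, 44, -10, -11] -> [44, 35, 13, 2, -10, -11, -16, -16, -30, -39] -> [44, 2, -10, -16, -16, -30] -> [88, 4, -20, -32, -32, -60] -> -60
  [50, -23, -30, -47, -28, -20, 8] -> [8, -20, -28, -47, -30, -23, 50] -> [50, 8, -20, -23, -28, -30, -47] -> [50, 8, -20, -28, -30] -> [100, 16, -40, -56, -60] -> -60
  [-31, 25, -7, -41, 20, 37] -> [37, 20, -41, -7, 25, -31] -> [37, 25, 20, -7, -31, -41] -> [20] -> [40] -> 40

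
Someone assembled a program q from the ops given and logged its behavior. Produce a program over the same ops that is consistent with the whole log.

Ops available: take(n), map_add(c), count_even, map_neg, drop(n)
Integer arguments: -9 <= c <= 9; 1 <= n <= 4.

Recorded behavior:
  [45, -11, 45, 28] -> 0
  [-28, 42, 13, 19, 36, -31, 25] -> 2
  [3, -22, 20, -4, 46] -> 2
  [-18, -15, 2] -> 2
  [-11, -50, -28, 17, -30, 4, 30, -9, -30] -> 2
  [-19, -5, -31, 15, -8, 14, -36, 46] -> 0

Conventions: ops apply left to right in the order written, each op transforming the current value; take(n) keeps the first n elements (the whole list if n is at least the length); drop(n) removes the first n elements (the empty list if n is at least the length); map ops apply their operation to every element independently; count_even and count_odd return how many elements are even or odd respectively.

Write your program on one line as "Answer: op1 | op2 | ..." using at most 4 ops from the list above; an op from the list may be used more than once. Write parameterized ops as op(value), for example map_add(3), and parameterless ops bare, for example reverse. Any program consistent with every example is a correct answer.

map_neg | take(3) | map_add(-4) | count_even

Check, running the answer program on each example:
  [45, -11, 45, 28] -> [-45, 11, -45, -28] -> [-45, 11, -45] -> [-49, 7, -49] -> 0
  [-28, 42, 13, 19, 36, -31, 25] -> [28, -42, -13, -19, -36, 31, -25] -> [28, -42, -13] -> [24, -46, -17] -> 2
  [3, -22, 20, -4, 46] -> [-3, 22, -20, 4, -46] -> [-3, 22, -20] -> [-7, 18, -24] -> 2
  [-18, -15, 2] -> [18, 15, -2] -> [18, 15, -2] -> [14, 11, -6] -> 2
  [-11, -50, -28, 17, -30, 4, 30, -9, -30] -> [11, 50, 28, -17, 30, -4, -30, 9, 30] -> [11, 50, 28] -> [7, 46, 24] -> 2
  [-19, -5, -31, 15, -8, 14, -36, 46] -> [19, 5, 31, -15, 8, -14, 36, -46] -> [19, 5, 31] -> [15, 1, 27] -> 0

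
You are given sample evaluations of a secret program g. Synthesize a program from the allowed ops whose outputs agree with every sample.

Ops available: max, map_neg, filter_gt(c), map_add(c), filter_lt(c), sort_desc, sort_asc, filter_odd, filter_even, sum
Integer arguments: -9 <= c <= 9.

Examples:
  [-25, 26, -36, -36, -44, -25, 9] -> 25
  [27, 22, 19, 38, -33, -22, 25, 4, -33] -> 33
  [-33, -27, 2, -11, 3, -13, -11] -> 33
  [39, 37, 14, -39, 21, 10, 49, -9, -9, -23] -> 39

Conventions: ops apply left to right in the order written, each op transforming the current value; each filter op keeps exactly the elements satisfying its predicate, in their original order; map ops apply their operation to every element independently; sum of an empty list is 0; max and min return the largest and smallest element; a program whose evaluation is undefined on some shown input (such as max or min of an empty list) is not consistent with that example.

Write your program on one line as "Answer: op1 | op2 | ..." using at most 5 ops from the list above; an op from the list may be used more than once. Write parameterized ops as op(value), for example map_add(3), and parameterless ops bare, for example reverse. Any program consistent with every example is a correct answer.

filter_odd | sort_asc | map_neg | max

Check, running the answer program on each example:
  [-25, 26, -36, -36, -44, -25, 9] -> [-25, -25, 9] -> [-25, -25, 9] -> [25, 25, -9] -> 25
  [27, 22, 19, 38, -33, -22, 25, 4, -33] -> [27, 19, -33, 25, -33] -> [-33, -33, 19, 25, 27] -> [33, 33, -19, -25, -27] -> 33
  [-33, -27, 2, -11, 3, -13, -11] -> [-33, -27, -11, 3, -13, -11] -> [-33, -27, -13, -11, -11, 3] -> [33, 27, 13, 11, 11, -3] -> 33
  [39, 37, 14, -39, 21, 10, 49, -9, -9, -23] -> [39, 37, -39, 21, 49, -9, -9, -23] -> [-39, -23, -9, -9, 21, 37, 39, 49] -> [39, 23, 9, 9, -21, -37, -39, -49] -> 39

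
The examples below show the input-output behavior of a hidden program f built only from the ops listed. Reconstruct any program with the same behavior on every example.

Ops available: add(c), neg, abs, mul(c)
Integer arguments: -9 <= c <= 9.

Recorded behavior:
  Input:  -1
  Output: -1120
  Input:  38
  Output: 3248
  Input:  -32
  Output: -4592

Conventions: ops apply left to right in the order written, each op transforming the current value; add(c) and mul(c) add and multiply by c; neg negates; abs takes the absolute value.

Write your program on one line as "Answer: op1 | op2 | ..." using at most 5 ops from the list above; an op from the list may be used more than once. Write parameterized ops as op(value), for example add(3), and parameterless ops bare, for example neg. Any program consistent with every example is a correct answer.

add(-9) | mul(8) | mul(2) | mul(-7) | neg

Check, running the answer program on each example:
  -1 -> -10 -> -80 -> -160 -> 1120 -> -1120
  38 -> 29 -> 232 -> 464 -> -3248 -> 3248
  -32 -> -41 -> -328 -> -656 -> 4592 -> -4592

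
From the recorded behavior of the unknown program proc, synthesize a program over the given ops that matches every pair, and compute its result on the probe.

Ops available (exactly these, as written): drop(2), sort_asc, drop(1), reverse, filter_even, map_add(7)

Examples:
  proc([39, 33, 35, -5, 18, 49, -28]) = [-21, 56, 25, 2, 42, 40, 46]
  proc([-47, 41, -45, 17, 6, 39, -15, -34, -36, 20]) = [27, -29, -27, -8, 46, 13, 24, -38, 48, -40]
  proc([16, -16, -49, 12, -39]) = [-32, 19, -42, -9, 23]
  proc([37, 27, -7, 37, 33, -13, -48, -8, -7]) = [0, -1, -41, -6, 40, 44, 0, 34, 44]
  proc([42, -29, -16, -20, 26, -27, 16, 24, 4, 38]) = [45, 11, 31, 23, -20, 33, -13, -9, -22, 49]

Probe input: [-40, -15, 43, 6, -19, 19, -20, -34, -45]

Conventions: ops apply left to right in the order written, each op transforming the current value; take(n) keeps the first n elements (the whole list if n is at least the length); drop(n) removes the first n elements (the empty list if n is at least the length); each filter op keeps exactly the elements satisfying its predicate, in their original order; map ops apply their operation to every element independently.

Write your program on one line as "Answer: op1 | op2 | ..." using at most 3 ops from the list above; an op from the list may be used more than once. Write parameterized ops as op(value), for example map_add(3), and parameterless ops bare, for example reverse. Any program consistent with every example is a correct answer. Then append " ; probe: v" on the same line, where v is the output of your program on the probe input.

reverse | map_add(7) ; probe: [-38, -27, -13, 26, -12, 13, 50, -8, -33]

Check, running the answer program on each example:
  [39, 33, 35, -5, 18, 49, -28] -> [-28, 49, 18, -5, 35, 33, 39] -> [-21, 56, 25, 2, 42, 40, 46]
  [-47, 41, -45, 17, 6, 39, -15, -34, -36, 20] -> [20, -36, -34, -15, 39, 6, 17, -45, 41, -47] -> [27, -29, -27, -8, 46, 13, 24, -38, 48, -40]
  [16, -16, -49, 12, -39] -> [-39, 12, -49, -16, 16] -> [-32, 19, -42, -9, 23]
  [37, 27, -7, 37, 33, -13, -48, -8, -7] -> [-7, -8, -48, -13, 33, 37, -7, 27, 37] -> [0, -1, -41, -6, 40, 44, 0, 34, 44]
  [42, -29, -16, -20, 26, -27, 16, 24, 4, 38] -> [38, 4, 24, 16, -27, 26, -20, -16, -29, 42] -> [45, 11, 31, 23, -20, 33, -13, -9, -22, 49]
  probe: [-40, -15, 43, 6, -19, 19, -20, -34, -45] -> [-45, -34, -20, 19, -19, 6, 43, -15, -40] -> [-38, -27, -13, 26, -12, 13, 50, -8, -33]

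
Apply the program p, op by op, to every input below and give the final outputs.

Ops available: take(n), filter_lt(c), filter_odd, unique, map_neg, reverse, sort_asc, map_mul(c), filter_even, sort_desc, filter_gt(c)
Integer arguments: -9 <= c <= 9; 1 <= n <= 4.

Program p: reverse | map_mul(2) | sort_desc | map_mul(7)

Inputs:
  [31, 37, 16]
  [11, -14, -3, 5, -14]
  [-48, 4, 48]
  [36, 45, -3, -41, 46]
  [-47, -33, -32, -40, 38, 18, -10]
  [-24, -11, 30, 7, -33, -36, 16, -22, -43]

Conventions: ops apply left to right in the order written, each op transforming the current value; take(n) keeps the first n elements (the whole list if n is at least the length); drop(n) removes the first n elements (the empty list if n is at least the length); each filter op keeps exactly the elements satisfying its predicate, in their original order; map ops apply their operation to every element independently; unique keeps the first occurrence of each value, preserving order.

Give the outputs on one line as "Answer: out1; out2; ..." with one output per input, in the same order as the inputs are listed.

Execution, op by op:
  [31, 37, 16] -> [16, 37, 31] -> [32, 74, 62] -> [74, 62, 32] -> [518, 434, 224]
  [11, -14, -3, 5, -14] -> [-14, 5, -3, -14, 11] -> [-28, 10, -6, -28, 22] -> [22, 10, -6, -28, -28] -> [154, 70, -42, -196, -196]
  [-48, 4, 48] -> [48, 4, -48] -> [96, 8, -96] -> [96, 8, -96] -> [672, 56, -672]
  [36, 45, -3, -41, 46] -> [46, -41, -3, 45, 36] -> [92, -82, -6, 90, 72] -> [92, 90, 72, -6, -82] -> [644, 630, 504, -42, -574]
  [-47, -33, -32, -40, 38, 18, -10] -> [-10, 18, 38, -40, -32, -33, -47] -> [-20, 36, 76, -80, -64, -66, -94] -> [76, 36, -20, -64, -66, -80, -94] -> [532, 252, -140, -448, -462, -560, -658]
  [-24, -11, 30, 7, -33, -36, 16, -22, -43] -> [-43, -22, 16, -36, -33, 7, 30, -11, -24] -> [-86, -44, 32, -72, -66, 14, 60, -22, -48] -> [60, 32, 14, -22, -44, -48, -66, -72, -86] -> [420, 224, 98, -154, -308, -336, -462, -504, -602]

[518, 434, 224]; [154, 70, -42, -196, -196]; [672, 56, -672]; [644, 630, 504, -42, -574]; [532, 252, -140, -448, -462, -560, -658]; [420, 224, 98, -154, -308, -336, -462, -504, -602]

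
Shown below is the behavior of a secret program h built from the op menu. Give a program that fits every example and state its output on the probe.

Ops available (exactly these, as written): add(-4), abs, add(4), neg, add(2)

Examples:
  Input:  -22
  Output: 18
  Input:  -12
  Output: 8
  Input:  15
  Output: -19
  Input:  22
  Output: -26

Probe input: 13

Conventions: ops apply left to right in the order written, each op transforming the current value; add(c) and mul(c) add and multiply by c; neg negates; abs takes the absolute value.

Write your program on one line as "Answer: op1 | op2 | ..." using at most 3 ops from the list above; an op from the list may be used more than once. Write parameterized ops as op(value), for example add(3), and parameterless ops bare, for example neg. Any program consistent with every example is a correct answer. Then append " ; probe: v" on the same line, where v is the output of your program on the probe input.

neg | add(-4) ; probe: -17

Check, running the answer program on each example:
  -22 -> 22 -> 18
  -12 -> 12 -> 8
  15 -> -15 -> -19
  22 -> -22 -> -26
  probe: 13 -> -13 -> -17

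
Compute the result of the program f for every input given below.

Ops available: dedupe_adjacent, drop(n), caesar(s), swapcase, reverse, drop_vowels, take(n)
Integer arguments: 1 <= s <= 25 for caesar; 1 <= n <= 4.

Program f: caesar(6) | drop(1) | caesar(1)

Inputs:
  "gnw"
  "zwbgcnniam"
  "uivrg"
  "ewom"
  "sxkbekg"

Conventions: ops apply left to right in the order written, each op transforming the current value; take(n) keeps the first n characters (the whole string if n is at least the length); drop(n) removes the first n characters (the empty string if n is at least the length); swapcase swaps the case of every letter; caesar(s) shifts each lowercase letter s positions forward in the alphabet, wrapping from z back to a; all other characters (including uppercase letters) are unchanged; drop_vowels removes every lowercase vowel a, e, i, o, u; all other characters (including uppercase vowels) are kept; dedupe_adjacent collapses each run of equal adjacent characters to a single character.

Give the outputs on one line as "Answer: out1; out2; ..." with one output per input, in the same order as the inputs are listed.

"ud"; "dinjuupht"; "pcyn"; "dvt"; "erilrn"

Execution, op by op:
  "gnw" -> "mtc" -> "tc" -> "ud"
  "zwbgcnniam" -> "fchmittogs" -> "chmittogs" -> "dinjuupht"
  "uivrg" -> "aobxm" -> "obxm" -> "pcyn"
  "ewom" -> "kcus" -> "cus" -> "dvt"
  "sxkbekg" -> "ydqhkqm" -> "dqhkqm" -> "erilrn"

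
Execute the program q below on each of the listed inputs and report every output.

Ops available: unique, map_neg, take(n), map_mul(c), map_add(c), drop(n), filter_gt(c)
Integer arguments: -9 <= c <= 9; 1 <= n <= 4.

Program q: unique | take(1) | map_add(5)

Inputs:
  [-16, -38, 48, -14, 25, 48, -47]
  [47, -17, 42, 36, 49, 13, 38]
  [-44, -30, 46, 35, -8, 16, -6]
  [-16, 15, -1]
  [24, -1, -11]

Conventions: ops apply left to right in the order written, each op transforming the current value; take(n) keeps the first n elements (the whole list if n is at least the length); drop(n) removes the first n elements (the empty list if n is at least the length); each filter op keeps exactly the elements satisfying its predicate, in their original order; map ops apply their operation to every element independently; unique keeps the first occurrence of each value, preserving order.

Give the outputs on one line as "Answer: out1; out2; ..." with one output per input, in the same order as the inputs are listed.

Execution, op by op:
  [-16, -38, 48, -14, 25, 48, -47] -> [-16, -38, 48, -14, 25, -47] -> [-16] -> [-11]
  [47, -17, 42, 36, 49, 13, 38] -> [47, -17, 42, 36, 49, 13, 38] -> [47] -> [52]
  [-44, -30, 46, 35, -8, 16, -6] -> [-44, -30, 46, 35, -8, 16, -6] -> [-44] -> [-39]
  [-16, 15, -1] -> [-16, 15, -1] -> [-16] -> [-11]
  [24, -1, -11] -> [24, -1, -11] -> [24] -> [29]

[-11]; [52]; [-39]; [-11]; [29]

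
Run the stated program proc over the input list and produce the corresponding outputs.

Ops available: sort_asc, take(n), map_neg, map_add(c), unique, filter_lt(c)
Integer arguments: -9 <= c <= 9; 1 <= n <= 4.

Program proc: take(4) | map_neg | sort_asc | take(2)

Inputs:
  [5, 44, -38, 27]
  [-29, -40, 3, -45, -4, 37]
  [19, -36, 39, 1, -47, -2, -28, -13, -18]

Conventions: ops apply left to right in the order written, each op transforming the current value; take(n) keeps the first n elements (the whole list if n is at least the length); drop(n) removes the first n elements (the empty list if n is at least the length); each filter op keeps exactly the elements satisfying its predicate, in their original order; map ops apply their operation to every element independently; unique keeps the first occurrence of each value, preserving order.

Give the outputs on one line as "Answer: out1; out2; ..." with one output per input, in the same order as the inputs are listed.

[-44, -27]; [-3, 29]; [-39, -19]

Execution, op by op:
  [5, 44, -38, 27] -> [5, 44, -38, 27] -> [-5, -44, 38, -27] -> [-44, -27, -5, 38] -> [-44, -27]
  [-29, -40, 3, -45, -4, 37] -> [-29, -40, 3, -45] -> [29, 40, -3, 45] -> [-3, 29, 40, 45] -> [-3, 29]
  [19, -36, 39, 1, -47, -2, -28, -13, -18] -> [19, -36, 39, 1] -> [-19, 36, -39, -1] -> [-39, -19, -1, 36] -> [-39, -19]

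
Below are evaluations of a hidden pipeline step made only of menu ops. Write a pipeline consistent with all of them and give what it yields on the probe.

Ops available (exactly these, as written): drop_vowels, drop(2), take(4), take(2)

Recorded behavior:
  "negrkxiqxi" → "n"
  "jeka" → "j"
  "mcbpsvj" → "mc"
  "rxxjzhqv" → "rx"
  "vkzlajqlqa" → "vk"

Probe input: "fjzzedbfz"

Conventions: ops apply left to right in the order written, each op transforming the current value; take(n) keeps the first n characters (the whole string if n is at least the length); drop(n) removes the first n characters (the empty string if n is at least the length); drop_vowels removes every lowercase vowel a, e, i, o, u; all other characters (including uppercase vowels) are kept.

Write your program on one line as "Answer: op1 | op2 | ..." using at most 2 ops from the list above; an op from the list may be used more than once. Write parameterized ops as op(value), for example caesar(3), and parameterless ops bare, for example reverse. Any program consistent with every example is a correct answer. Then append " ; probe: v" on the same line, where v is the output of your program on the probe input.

take(2) | drop_vowels ; probe: "fj"

Check, running the answer program on each example:
  "negrkxiqxi" -> "ne" -> "n"
  "jeka" -> "je" -> "j"
  "mcbpsvj" -> "mc" -> "mc"
  "rxxjzhqv" -> "rx" -> "rx"
  "vkzlajqlqa" -> "vk" -> "vk"
  probe: "fjzzedbfz" -> "fj" -> "fj"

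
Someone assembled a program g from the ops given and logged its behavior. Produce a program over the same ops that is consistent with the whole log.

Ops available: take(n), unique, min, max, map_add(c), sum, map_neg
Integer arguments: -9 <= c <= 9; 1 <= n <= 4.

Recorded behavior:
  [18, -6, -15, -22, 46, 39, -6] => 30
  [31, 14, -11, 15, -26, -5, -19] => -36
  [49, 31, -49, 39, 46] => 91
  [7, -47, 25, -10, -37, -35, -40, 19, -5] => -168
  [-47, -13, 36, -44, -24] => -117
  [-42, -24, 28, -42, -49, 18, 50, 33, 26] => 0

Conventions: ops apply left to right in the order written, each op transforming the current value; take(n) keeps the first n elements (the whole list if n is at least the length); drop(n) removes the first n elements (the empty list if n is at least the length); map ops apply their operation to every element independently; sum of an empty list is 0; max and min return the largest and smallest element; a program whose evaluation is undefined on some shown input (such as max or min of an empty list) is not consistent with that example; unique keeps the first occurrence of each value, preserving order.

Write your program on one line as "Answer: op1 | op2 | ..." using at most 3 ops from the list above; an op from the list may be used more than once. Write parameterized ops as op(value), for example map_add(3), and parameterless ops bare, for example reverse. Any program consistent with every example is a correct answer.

map_add(-5) | unique | sum

Check, running the answer program on each example:
  [18, -6, -15, -22, 46, 39, -6] -> [13, -11, -20, -27, 41, 34, -11] -> [13, -11, -20, -27, 41, 34] -> 30
  [31, 14, -11, 15, -26, -5, -19] -> [26, 9, -16, 10, -31, -10, -24] -> [26, 9, -16, 10, -31, -10, -24] -> -36
  [49, 31, -49, 39, 46] -> [44, 26, -54, 34, 41] -> [44, 26, -54, 34, 41] -> 91
  [7, -47, 25, -10, -37, -35, -40, 19, -5] -> [2, -52, 20, -15, -42, -40, -45, 14, -10] -> [2, -52, 20, -15, -42, -40, -45, 14, -10] -> -168
  [-47, -13, 36, -44, -24] -> [-52, -18, 31, -49, -29] -> [-52, -18, 31, -49, -29] -> -117
  [-42, -24, 28, -42, -49, 18, 50, 33, 26] -> [-47, -29, 23, -47, -54, 13, 45, 28, 21] -> [-47, -29, 23, -54, 13, 45, 28, 21] -> 0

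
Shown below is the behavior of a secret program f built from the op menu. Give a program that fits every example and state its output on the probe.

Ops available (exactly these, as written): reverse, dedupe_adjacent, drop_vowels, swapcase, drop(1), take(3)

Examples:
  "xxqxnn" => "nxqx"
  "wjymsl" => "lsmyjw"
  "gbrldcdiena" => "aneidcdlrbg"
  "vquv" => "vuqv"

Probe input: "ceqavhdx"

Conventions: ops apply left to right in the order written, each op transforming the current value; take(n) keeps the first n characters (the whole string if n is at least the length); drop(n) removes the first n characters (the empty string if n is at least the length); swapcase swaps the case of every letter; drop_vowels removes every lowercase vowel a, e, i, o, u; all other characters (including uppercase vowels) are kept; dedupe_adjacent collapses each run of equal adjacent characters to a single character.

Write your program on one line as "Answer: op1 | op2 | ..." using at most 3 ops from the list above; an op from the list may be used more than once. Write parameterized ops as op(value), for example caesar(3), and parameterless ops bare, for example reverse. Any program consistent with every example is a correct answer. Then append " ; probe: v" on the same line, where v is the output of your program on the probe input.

reverse | dedupe_adjacent ; probe: "xdhvaqec"

Check, running the answer program on each example:
  "xxqxnn" -> "nnxqxx" -> "nxqx"
  "wjymsl" -> "lsmyjw" -> "lsmyjw"
  "gbrldcdiena" -> "aneidcdlrbg" -> "aneidcdlrbg"
  "vquv" -> "vuqv" -> "vuqv"
  probe: "ceqavhdx" -> "xdhvaqec" -> "xdhvaqec"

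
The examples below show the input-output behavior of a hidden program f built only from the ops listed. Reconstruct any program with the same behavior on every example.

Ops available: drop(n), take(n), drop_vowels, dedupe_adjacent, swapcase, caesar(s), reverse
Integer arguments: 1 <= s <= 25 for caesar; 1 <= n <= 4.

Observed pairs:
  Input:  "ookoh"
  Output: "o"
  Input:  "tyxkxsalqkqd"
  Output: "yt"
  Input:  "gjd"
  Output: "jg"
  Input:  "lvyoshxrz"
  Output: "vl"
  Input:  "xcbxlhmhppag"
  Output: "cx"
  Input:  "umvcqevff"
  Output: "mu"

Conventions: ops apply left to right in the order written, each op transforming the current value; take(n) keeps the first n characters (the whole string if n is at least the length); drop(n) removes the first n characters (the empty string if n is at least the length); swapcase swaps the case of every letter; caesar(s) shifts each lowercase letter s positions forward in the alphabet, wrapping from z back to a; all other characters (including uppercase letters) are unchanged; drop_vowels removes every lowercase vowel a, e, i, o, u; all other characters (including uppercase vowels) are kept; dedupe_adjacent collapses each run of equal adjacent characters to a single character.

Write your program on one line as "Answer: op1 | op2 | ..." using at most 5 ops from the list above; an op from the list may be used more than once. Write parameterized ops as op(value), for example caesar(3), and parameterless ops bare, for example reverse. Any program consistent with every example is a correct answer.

take(3) | take(2) | dedupe_adjacent | reverse

Check, running the answer program on each example:
  "ookoh" -> "ook" -> "oo" -> "o" -> "o"
  "tyxkxsalqkqd" -> "tyx" -> "ty" -> "ty" -> "yt"
  "gjd" -> "gjd" -> "gj" -> "gj" -> "jg"
  "lvyoshxrz" -> "lvy" -> "lv" -> "lv" -> "vl"
  "xcbxlhmhppag" -> "xcb" -> "xc" -> "xc" -> "cx"
  "umvcqevff" -> "umv" -> "um" -> "um" -> "mu"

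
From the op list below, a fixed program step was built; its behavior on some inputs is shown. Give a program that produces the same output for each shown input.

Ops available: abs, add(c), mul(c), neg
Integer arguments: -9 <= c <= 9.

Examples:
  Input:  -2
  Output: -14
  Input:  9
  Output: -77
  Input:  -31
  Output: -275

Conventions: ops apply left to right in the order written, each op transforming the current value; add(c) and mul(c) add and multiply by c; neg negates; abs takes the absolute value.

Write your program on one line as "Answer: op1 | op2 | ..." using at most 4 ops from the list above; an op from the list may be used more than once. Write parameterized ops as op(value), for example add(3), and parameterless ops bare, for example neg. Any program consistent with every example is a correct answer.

abs | mul(-9) | add(4)

Check, running the answer program on each example:
  -2 -> 2 -> -18 -> -14
  9 -> 9 -> -81 -> -77
  -31 -> 31 -> -279 -> -275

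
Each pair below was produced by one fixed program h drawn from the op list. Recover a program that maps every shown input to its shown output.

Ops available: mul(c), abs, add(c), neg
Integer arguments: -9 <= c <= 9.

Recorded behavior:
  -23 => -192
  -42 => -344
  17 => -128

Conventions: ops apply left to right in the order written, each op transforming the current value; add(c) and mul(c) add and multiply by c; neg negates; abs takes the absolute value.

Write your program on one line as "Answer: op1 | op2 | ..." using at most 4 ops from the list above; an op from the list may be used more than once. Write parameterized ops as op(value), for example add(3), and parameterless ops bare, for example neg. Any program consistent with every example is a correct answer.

add(-1) | neg | abs | mul(-8)

Check, running the answer program on each example:
  -23 -> -24 -> 24 -> 24 -> -192
  -42 -> -43 -> 43 -> 43 -> -344
  17 -> 16 -> -16 -> 16 -> -128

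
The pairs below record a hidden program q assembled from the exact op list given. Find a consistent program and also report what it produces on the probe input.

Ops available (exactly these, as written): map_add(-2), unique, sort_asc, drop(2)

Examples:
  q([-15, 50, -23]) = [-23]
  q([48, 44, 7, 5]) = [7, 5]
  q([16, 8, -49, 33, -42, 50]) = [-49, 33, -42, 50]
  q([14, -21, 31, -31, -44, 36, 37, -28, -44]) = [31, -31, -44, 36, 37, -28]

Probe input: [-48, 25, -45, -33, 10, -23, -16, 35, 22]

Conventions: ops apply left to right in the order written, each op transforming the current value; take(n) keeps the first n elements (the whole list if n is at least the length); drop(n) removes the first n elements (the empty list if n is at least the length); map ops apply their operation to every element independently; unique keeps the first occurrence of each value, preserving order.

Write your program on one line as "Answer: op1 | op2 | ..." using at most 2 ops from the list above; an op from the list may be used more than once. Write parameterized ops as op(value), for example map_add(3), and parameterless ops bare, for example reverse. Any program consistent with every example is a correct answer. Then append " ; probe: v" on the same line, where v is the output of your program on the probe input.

unique | drop(2) ; probe: [-45, -33, 10, -23, -16, 35, 22]

Check, running the answer program on each example:
  [-15, 50, -23] -> [-15, 50, -23] -> [-23]
  [48, 44, 7, 5] -> [48, 44, 7, 5] -> [7, 5]
  [16, 8, -49, 33, -42, 50] -> [16, 8, -49, 33, -42, 50] -> [-49, 33, -42, 50]
  [14, -21, 31, -31, -44, 36, 37, -28, -44] -> [14, -21, 31, -31, -44, 36, 37, -28] -> [31, -31, -44, 36, 37, -28]
  probe: [-48, 25, -45, -33, 10, -23, -16, 35, 22] -> [-48, 25, -45, -33, 10, -23, -16, 35, 22] -> [-45, -33, 10, -23, -16, 35, 22]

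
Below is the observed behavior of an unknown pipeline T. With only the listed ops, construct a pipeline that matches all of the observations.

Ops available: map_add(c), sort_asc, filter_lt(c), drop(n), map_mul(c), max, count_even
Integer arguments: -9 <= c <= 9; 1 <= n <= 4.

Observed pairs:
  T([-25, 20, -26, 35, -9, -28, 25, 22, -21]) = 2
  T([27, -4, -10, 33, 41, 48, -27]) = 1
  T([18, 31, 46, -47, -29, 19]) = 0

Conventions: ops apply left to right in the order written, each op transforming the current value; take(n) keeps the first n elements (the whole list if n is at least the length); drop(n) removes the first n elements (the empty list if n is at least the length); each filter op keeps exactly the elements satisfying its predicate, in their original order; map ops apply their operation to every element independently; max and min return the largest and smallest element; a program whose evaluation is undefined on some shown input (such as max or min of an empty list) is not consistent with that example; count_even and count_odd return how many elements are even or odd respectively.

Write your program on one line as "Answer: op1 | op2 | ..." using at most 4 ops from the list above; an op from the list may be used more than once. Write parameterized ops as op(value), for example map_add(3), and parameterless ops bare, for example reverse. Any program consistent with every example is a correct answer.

drop(4) | map_mul(7) | sort_asc | count_even

Check, running the answer program on each example:
  [-25, 20, -26, 35, -9, -28, 25, 22, -21] -> [-9, -28, 25, 22, -21] -> [-63, -196, 175, 154, -147] -> [-196, -147, -63, 154, 175] -> 2
  [27, -4, -10, 33, 41, 48, -27] -> [41, 48, -27] -> [287, 336, -189] -> [-189, 287, 336] -> 1
  [18, 31, 46, -47, -29, 19] -> [-29, 19] -> [-203, 133] -> [-203, 133] -> 0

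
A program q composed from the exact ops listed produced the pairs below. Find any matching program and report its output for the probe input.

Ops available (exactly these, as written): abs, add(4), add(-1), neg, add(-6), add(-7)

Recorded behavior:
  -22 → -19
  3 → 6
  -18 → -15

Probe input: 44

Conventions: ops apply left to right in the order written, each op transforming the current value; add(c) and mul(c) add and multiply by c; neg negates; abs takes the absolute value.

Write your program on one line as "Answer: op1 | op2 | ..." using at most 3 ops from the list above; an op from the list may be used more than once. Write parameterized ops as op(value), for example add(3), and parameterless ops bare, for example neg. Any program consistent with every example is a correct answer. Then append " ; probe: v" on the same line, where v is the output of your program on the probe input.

add(4) | add(-1) ; probe: 47

Check, running the answer program on each example:
  -22 -> -18 -> -19
  3 -> 7 -> 6
  -18 -> -14 -> -15
  probe: 44 -> 48 -> 47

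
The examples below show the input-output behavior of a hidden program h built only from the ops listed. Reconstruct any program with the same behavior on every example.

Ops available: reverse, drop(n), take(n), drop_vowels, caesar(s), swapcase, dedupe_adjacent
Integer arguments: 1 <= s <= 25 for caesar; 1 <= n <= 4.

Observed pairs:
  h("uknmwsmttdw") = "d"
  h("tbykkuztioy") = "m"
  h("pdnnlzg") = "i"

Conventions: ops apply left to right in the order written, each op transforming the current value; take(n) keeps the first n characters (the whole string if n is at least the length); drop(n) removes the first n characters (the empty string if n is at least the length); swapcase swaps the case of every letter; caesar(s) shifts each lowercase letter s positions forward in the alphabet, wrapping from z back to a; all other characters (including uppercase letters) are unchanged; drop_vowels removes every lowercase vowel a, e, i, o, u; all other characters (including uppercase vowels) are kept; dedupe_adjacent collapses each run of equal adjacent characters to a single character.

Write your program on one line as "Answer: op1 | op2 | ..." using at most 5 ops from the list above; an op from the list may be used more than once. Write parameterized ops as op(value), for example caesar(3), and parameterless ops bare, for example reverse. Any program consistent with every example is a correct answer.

dedupe_adjacent | drop_vowels | caesar(16) | take(1) | caesar(3)

Check, running the answer program on each example:
  "uknmwsmttdw" -> "uknmwsmtdw" -> "knmwsmtdw" -> "adcmicjtm" -> "a" -> "d"
  "tbykkuztioy" -> "tbykuztioy" -> "tbykzty" -> "jroapjo" -> "j" -> "m"
  "pdnnlzg" -> "pdnlzg" -> "pdnlzg" -> "ftdbpw" -> "f" -> "i"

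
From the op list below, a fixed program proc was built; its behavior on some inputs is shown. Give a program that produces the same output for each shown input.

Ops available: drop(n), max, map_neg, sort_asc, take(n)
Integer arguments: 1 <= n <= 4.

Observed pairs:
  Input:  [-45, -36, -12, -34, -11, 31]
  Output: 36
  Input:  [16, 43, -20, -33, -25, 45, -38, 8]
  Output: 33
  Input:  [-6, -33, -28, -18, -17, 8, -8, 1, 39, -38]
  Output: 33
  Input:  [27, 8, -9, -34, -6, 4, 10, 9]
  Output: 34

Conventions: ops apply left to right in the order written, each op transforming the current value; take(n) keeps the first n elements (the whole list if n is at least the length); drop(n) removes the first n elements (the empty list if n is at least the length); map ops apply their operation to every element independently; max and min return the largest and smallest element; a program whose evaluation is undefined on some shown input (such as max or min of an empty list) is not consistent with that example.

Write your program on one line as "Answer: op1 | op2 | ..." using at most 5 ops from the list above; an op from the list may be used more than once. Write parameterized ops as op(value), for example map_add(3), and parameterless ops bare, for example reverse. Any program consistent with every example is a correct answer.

drop(1) | take(3) | map_neg | sort_asc | max

Check, running the answer program on each example:
  [-45, -36, -12, -34, -11, 31] -> [-36, -12, -34, -11, 31] -> [-36, -12, -34] -> [36, 12, 34] -> [12, 34, 36] -> 36
  [16, 43, -20, -33, -25, 45, -38, 8] -> [43, -20, -33, -25, 45, -38, 8] -> [43, -20, -33] -> [-43, 20, 33] -> [-43, 20, 33] -> 33
  [-6, -33, -28, -18, -17, 8, -8, 1, 39, -38] -> [-33, -28, -18, -17, 8, -8, 1, 39, -38] -> [-33, -28, -18] -> [33, 28, 18] -> [18, 28, 33] -> 33
  [27, 8, -9, -34, -6, 4, 10, 9] -> [8, -9, -34, -6, 4, 10, 9] -> [8, -9, -34] -> [-8, 9, 34] -> [-8, 9, 34] -> 34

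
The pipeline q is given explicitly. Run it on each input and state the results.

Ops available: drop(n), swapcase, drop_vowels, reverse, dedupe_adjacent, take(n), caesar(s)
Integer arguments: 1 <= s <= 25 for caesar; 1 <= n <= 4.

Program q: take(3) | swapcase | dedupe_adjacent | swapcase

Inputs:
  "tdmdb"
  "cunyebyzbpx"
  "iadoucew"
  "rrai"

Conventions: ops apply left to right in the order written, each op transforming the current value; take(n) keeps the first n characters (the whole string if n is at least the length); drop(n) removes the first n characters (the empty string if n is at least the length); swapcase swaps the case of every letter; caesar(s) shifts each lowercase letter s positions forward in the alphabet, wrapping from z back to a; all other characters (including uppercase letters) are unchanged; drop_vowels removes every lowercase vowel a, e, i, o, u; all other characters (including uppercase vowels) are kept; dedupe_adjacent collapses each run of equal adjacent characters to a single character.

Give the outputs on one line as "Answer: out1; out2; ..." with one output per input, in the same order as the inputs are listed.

Execution, op by op:
  "tdmdb" -> "tdm" -> "TDM" -> "TDM" -> "tdm"
  "cunyebyzbpx" -> "cun" -> "CUN" -> "CUN" -> "cun"
  "iadoucew" -> "iad" -> "IAD" -> "IAD" -> "iad"
  "rrai" -> "rra" -> "RRA" -> "RA" -> "ra"

"tdm"; "cun"; "iad"; "ra"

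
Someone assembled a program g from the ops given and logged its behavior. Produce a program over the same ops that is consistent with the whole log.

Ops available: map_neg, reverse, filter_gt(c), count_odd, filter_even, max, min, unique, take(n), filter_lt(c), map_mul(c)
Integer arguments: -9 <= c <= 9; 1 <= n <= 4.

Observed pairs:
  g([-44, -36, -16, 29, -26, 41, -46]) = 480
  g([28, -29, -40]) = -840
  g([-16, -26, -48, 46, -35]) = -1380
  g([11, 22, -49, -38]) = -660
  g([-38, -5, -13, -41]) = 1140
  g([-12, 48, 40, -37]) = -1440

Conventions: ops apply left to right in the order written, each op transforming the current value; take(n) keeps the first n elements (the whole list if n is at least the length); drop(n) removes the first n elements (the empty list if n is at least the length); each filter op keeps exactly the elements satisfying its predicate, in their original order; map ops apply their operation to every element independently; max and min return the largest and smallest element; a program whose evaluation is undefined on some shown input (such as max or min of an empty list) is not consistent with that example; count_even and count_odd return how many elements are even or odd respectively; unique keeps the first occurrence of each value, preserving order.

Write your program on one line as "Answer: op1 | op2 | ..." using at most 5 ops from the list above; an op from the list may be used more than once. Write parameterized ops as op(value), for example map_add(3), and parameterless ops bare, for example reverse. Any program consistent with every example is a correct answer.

filter_even | reverse | map_mul(-5) | map_mul(6) | min

Check, running the answer program on each example:
  [-44, -36, -16, 29, -26, 41, -46] -> [-44, -36, -16, -26, -46] -> [-46, -26, -16, -36, -44] -> [230, 130, 80, 180, 220] -> [1380, 780, 480, 1080, 1320] -> 480
  [28, -29, -40] -> [28, -40] -> [-40, 28] -> [200, -140] -> [1200, -840] -> -840
  [-16, -26, -48, 46, -35] -> [-16, -26, -48, 46] -> [46, -48, -26, -16] -> [-230, 240, 130, 80] -> [-1380, 1440, 780, 480] -> -1380
  [11, 22, -49, -38] -> [22, -38] -> [-38, 22] -> [190, -110] -> [1140, -660] -> -660
  [-38, -5, -13, -41] -> [-38] -> [-38] -> [190] -> [1140] -> 1140
  [-12, 48, 40, -37] -> [-12, 48, 40] -> [40, 48, -12] -> [-200, -240, 60] -> [-1200, -1440, 360] -> -1440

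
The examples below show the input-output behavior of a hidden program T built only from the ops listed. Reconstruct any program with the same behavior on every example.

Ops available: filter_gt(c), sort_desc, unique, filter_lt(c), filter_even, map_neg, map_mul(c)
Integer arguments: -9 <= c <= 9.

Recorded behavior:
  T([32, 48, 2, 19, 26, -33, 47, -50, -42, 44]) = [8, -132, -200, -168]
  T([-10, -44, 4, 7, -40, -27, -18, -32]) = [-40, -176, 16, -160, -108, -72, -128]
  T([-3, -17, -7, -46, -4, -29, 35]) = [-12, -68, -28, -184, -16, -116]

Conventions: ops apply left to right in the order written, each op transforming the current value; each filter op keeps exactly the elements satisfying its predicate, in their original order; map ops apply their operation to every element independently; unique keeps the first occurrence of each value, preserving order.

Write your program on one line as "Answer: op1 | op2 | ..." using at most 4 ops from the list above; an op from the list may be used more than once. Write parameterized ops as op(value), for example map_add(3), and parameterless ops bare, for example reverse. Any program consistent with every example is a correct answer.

filter_lt(5) | map_mul(-4) | map_neg

Check, running the answer program on each example:
  [32, 48, 2, 19, 26, -33, 47, -50, -42, 44] -> [2, -33, -50, -42] -> [-8, 132, 200, 168] -> [8, -132, -200, -168]
  [-10, -44, 4, 7, -40, -27, -18, -32] -> [-10, -44, 4, -40, -27, -18, -32] -> [40, 176, -16, 160, 108, 72, 128] -> [-40, -176, 16, -160, -108, -72, -128]
  [-3, -17, -7, -46, -4, -29, 35] -> [-3, -17, -7, -46, -4, -29] -> [12, 68, 28, 184, 16, 116] -> [-12, -68, -28, -184, -16, -116]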